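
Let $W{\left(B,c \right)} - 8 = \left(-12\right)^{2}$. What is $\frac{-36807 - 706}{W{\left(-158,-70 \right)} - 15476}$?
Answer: $\frac{37513}{15324} \approx 2.448$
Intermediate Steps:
$W{\left(B,c \right)} = 152$ ($W{\left(B,c \right)} = 8 + \left(-12\right)^{2} = 8 + 144 = 152$)
$\frac{-36807 - 706}{W{\left(-158,-70 \right)} - 15476} = \frac{-36807 - 706}{152 - 15476} = - \frac{37513}{-15324} = \left(-37513\right) \left(- \frac{1}{15324}\right) = \frac{37513}{15324}$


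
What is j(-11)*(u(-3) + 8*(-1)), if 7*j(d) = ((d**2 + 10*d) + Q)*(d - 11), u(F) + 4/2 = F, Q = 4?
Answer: 4290/7 ≈ 612.86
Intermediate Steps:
u(F) = -2 + F
j(d) = (-11 + d)*(4 + d**2 + 10*d)/7 (j(d) = (((d**2 + 10*d) + 4)*(d - 11))/7 = ((4 + d**2 + 10*d)*(-11 + d))/7 = ((-11 + d)*(4 + d**2 + 10*d))/7 = (-11 + d)*(4 + d**2 + 10*d)/7)
j(-11)*(u(-3) + 8*(-1)) = (-44/7 - 106/7*(-11) - 1/7*(-11)**2 + (1/7)*(-11)**3)*((-2 - 3) + 8*(-1)) = (-44/7 + 1166/7 - 1/7*121 + (1/7)*(-1331))*(-5 - 8) = (-44/7 + 1166/7 - 121/7 - 1331/7)*(-13) = -330/7*(-13) = 4290/7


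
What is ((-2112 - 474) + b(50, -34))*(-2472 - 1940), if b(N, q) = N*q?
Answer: 18909832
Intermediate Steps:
((-2112 - 474) + b(50, -34))*(-2472 - 1940) = ((-2112 - 474) + 50*(-34))*(-2472 - 1940) = (-2586 - 1700)*(-4412) = -4286*(-4412) = 18909832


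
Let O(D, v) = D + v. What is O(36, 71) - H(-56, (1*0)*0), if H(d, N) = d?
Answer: 163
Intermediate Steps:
O(36, 71) - H(-56, (1*0)*0) = (36 + 71) - 1*(-56) = 107 + 56 = 163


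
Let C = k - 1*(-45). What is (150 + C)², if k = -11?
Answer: 33856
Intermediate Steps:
C = 34 (C = -11 - 1*(-45) = -11 + 45 = 34)
(150 + C)² = (150 + 34)² = 184² = 33856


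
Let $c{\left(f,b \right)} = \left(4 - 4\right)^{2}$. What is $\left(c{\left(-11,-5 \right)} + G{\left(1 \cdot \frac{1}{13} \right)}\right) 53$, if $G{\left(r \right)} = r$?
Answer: $\frac{53}{13} \approx 4.0769$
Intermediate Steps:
$c{\left(f,b \right)} = 0$ ($c{\left(f,b \right)} = 0^{2} = 0$)
$\left(c{\left(-11,-5 \right)} + G{\left(1 \cdot \frac{1}{13} \right)}\right) 53 = \left(0 + 1 \cdot \frac{1}{13}\right) 53 = \left(0 + \frac{1}{13}\right) 53 = \frac{1}{13} \cdot 53 = \frac{53}{13}$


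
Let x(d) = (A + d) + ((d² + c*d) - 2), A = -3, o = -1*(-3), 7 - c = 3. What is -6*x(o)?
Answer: -114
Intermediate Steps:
c = 4 (c = 7 - 1*3 = 7 - 3 = 4)
o = 3
x(d) = -5 + d² + 5*d (x(d) = (-3 + d) + ((d² + 4*d) - 2) = (-3 + d) + (-2 + d² + 4*d) = -5 + d² + 5*d)
-6*x(o) = -6*(-5 + 3² + 5*3) = -6*(-5 + 9 + 15) = -6*19 = -114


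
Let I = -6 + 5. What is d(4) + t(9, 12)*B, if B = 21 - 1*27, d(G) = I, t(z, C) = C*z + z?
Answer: -703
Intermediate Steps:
t(z, C) = z + C*z
I = -1
d(G) = -1
B = -6 (B = 21 - 27 = -6)
d(4) + t(9, 12)*B = -1 + (9*(1 + 12))*(-6) = -1 + (9*13)*(-6) = -1 + 117*(-6) = -1 - 702 = -703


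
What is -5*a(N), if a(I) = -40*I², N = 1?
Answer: 200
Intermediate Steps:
-5*a(N) = -(-200)*1² = -(-200) = -5*(-40) = 200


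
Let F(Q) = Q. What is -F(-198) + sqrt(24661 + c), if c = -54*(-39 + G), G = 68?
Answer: 198 + sqrt(23095) ≈ 349.97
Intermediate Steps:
c = -1566 (c = -54*(-39 + 68) = -54*29 = -1566)
-F(-198) + sqrt(24661 + c) = -1*(-198) + sqrt(24661 - 1566) = 198 + sqrt(23095)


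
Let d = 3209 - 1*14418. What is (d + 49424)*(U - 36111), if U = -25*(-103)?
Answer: -1281578240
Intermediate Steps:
d = -11209 (d = 3209 - 14418 = -11209)
U = 2575
(d + 49424)*(U - 36111) = (-11209 + 49424)*(2575 - 36111) = 38215*(-33536) = -1281578240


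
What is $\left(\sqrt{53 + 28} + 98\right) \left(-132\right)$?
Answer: $-14124$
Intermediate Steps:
$\left(\sqrt{53 + 28} + 98\right) \left(-132\right) = \left(\sqrt{81} + 98\right) \left(-132\right) = \left(9 + 98\right) \left(-132\right) = 107 \left(-132\right) = -14124$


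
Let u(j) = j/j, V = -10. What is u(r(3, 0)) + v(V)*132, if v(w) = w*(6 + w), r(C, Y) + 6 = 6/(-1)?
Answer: 5281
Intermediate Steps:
r(C, Y) = -12 (r(C, Y) = -6 + 6/(-1) = -6 + 6*(-1) = -6 - 6 = -12)
u(j) = 1
u(r(3, 0)) + v(V)*132 = 1 - 10*(6 - 10)*132 = 1 - 10*(-4)*132 = 1 + 40*132 = 1 + 5280 = 5281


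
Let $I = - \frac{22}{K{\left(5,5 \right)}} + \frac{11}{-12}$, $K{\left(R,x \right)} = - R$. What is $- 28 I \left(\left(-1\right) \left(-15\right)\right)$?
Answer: $-1463$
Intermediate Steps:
$I = \frac{209}{60}$ ($I = - \frac{22}{\left(-1\right) 5} + \frac{11}{-12} = - \frac{22}{-5} + 11 \left(- \frac{1}{12}\right) = \left(-22\right) \left(- \frac{1}{5}\right) - \frac{11}{12} = \frac{22}{5} - \frac{11}{12} = \frac{209}{60} \approx 3.4833$)
$- 28 I \left(\left(-1\right) \left(-15\right)\right) = \left(-28\right) \frac{209}{60} \left(\left(-1\right) \left(-15\right)\right) = \left(- \frac{1463}{15}\right) 15 = -1463$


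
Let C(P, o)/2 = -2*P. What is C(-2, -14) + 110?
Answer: 118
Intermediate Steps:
C(P, o) = -4*P (C(P, o) = 2*(-2*P) = -4*P)
C(-2, -14) + 110 = -4*(-2) + 110 = 8 + 110 = 118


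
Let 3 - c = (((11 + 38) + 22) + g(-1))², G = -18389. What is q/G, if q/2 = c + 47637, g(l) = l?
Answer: -85480/18389 ≈ -4.6484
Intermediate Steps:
c = -4897 (c = 3 - (((11 + 38) + 22) - 1)² = 3 - ((49 + 22) - 1)² = 3 - (71 - 1)² = 3 - 1*70² = 3 - 1*4900 = 3 - 4900 = -4897)
q = 85480 (q = 2*(-4897 + 47637) = 2*42740 = 85480)
q/G = 85480/(-18389) = 85480*(-1/18389) = -85480/18389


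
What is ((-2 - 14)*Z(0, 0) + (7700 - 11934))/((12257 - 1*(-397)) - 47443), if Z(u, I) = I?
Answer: 4234/34789 ≈ 0.12171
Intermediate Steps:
((-2 - 14)*Z(0, 0) + (7700 - 11934))/((12257 - 1*(-397)) - 47443) = ((-2 - 14)*0 + (7700 - 11934))/((12257 - 1*(-397)) - 47443) = (-16*0 - 4234)/((12257 + 397) - 47443) = (0 - 4234)/(12654 - 47443) = -4234/(-34789) = -4234*(-1/34789) = 4234/34789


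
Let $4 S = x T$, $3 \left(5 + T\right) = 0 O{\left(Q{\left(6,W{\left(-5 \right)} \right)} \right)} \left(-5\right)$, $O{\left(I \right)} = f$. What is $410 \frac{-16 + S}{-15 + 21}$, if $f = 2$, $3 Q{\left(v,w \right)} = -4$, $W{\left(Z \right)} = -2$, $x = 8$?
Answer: $- \frac{5330}{3} \approx -1776.7$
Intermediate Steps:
$Q{\left(v,w \right)} = - \frac{4}{3}$ ($Q{\left(v,w \right)} = \frac{1}{3} \left(-4\right) = - \frac{4}{3}$)
$O{\left(I \right)} = 2$
$T = -5$ ($T = -5 + \frac{0 \cdot 2 \left(-5\right)}{3} = -5 + \frac{0 \left(-5\right)}{3} = -5 + \frac{1}{3} \cdot 0 = -5 + 0 = -5$)
$S = -10$ ($S = \frac{8 \left(-5\right)}{4} = \frac{1}{4} \left(-40\right) = -10$)
$410 \frac{-16 + S}{-15 + 21} = 410 \frac{-16 - 10}{-15 + 21} = 410 \left(- \frac{26}{6}\right) = 410 \left(\left(-26\right) \frac{1}{6}\right) = 410 \left(- \frac{13}{3}\right) = - \frac{5330}{3}$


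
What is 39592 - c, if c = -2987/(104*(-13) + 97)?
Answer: 49684973/1255 ≈ 39590.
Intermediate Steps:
c = 2987/1255 (c = -2987/(-1352 + 97) = -2987/(-1255) = -2987*(-1/1255) = 2987/1255 ≈ 2.3801)
39592 - c = 39592 - 1*2987/1255 = 39592 - 2987/1255 = 49684973/1255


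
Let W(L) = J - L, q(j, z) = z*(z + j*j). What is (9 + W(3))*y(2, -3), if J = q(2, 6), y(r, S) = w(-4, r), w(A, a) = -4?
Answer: -264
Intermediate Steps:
y(r, S) = -4
q(j, z) = z*(z + j**2)
J = 60 (J = 6*(6 + 2**2) = 6*(6 + 4) = 6*10 = 60)
W(L) = 60 - L
(9 + W(3))*y(2, -3) = (9 + (60 - 1*3))*(-4) = (9 + (60 - 3))*(-4) = (9 + 57)*(-4) = 66*(-4) = -264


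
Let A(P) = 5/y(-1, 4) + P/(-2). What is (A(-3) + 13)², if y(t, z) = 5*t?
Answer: 729/4 ≈ 182.25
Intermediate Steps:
A(P) = -1 - P/2 (A(P) = 5/((5*(-1))) + P/(-2) = 5/(-5) + P*(-½) = 5*(-⅕) - P/2 = -1 - P/2)
(A(-3) + 13)² = ((-1 - ½*(-3)) + 13)² = ((-1 + 3/2) + 13)² = (½ + 13)² = (27/2)² = 729/4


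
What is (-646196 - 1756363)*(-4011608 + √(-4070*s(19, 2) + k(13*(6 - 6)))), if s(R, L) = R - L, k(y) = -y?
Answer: 9638124904872 - 2402559*I*√69190 ≈ 9.6381e+12 - 6.3197e+8*I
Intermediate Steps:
(-646196 - 1756363)*(-4011608 + √(-4070*s(19, 2) + k(13*(6 - 6)))) = (-646196 - 1756363)*(-4011608 + √(-4070*(19 - 1*2) - 13*(6 - 6))) = -2402559*(-4011608 + √(-4070*(19 - 2) - 13*0)) = -2402559*(-4011608 + √(-4070*17 - 1*0)) = -2402559*(-4011608 + √(-69190 + 0)) = -2402559*(-4011608 + √(-69190)) = -2402559*(-4011608 + I*√69190) = 9638124904872 - 2402559*I*√69190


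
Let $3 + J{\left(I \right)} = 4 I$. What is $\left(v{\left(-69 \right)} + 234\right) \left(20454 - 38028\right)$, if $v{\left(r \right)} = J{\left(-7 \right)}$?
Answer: $-3567522$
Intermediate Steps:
$J{\left(I \right)} = -3 + 4 I$
$v{\left(r \right)} = -31$ ($v{\left(r \right)} = -3 + 4 \left(-7\right) = -3 - 28 = -31$)
$\left(v{\left(-69 \right)} + 234\right) \left(20454 - 38028\right) = \left(-31 + 234\right) \left(20454 - 38028\right) = 203 \left(-17574\right) = -3567522$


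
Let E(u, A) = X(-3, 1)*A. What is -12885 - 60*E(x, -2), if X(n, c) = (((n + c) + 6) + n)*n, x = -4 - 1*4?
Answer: -13245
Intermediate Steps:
x = -8 (x = -4 - 4 = -8)
X(n, c) = n*(6 + c + 2*n) (X(n, c) = (((c + n) + 6) + n)*n = ((6 + c + n) + n)*n = (6 + c + 2*n)*n = n*(6 + c + 2*n))
E(u, A) = -3*A (E(u, A) = (-3*(6 + 1 + 2*(-3)))*A = (-3*(6 + 1 - 6))*A = (-3*1)*A = -3*A)
-12885 - 60*E(x, -2) = -12885 - (-180)*(-2) = -12885 - 60*6 = -12885 - 360 = -13245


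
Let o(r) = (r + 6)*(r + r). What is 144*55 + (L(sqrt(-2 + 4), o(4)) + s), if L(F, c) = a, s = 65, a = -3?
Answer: 7982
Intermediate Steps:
o(r) = 2*r*(6 + r) (o(r) = (6 + r)*(2*r) = 2*r*(6 + r))
L(F, c) = -3
144*55 + (L(sqrt(-2 + 4), o(4)) + s) = 144*55 + (-3 + 65) = 7920 + 62 = 7982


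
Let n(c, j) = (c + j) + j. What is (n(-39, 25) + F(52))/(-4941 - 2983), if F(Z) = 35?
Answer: -23/3962 ≈ -0.0058051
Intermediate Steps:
n(c, j) = c + 2*j
(n(-39, 25) + F(52))/(-4941 - 2983) = ((-39 + 2*25) + 35)/(-4941 - 2983) = ((-39 + 50) + 35)/(-7924) = (11 + 35)*(-1/7924) = 46*(-1/7924) = -23/3962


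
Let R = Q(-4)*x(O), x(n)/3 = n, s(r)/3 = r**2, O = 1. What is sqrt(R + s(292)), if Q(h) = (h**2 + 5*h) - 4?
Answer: 2*sqrt(63942) ≈ 505.74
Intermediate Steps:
Q(h) = -4 + h**2 + 5*h
s(r) = 3*r**2
x(n) = 3*n
R = -24 (R = (-4 + (-4)**2 + 5*(-4))*(3*1) = (-4 + 16 - 20)*3 = -8*3 = -24)
sqrt(R + s(292)) = sqrt(-24 + 3*292**2) = sqrt(-24 + 3*85264) = sqrt(-24 + 255792) = sqrt(255768) = 2*sqrt(63942)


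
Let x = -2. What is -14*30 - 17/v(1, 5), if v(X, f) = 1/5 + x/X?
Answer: -3695/9 ≈ -410.56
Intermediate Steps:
v(X, f) = 1/5 - 2/X
-14*30 - 17/v(1, 5) = -14*30 - 17*5/(-10 + 1) = -420 - 17/((1/5)*1*(-9)) = -420 - 17/(-9/5) = -420 - 17*(-5/9) = -420 + 85/9 = -3695/9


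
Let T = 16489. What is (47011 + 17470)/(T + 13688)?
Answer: 64481/30177 ≈ 2.1368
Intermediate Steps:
(47011 + 17470)/(T + 13688) = (47011 + 17470)/(16489 + 13688) = 64481/30177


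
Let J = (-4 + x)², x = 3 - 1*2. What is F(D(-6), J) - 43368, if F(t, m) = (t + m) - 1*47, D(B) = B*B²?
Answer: -43622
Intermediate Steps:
x = 1 (x = 3 - 2 = 1)
D(B) = B³
J = 9 (J = (-4 + 1)² = (-3)² = 9)
F(t, m) = -47 + m + t (F(t, m) = (m + t) - 47 = -47 + m + t)
F(D(-6), J) - 43368 = (-47 + 9 + (-6)³) - 43368 = (-47 + 9 - 216) - 43368 = -254 - 43368 = -43622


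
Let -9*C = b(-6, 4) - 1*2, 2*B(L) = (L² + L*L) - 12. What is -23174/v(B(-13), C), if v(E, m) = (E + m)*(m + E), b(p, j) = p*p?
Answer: -1877094/2053489 ≈ -0.91410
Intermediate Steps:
B(L) = -6 + L² (B(L) = ((L² + L*L) - 12)/2 = ((L² + L²) - 12)/2 = (2*L² - 12)/2 = (-12 + 2*L²)/2 = -6 + L²)
b(p, j) = p²
C = -34/9 (C = -((-6)² - 1*2)/9 = -(36 - 2)/9 = -⅑*34 = -34/9 ≈ -3.7778)
v(E, m) = (E + m)² (v(E, m) = (E + m)*(E + m) = (E + m)²)
-23174/v(B(-13), C) = -23174/((-6 + (-13)²) - 34/9)² = -23174/((-6 + 169) - 34/9)² = -23174/(163 - 34/9)² = -23174/((1433/9)²) = -23174/2053489/81 = -23174*81/2053489 = -1877094/2053489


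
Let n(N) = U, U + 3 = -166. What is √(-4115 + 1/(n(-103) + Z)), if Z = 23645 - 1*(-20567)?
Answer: 4*I*√498888670287/44043 ≈ 64.148*I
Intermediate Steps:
U = -169 (U = -3 - 166 = -169)
Z = 44212 (Z = 23645 + 20567 = 44212)
n(N) = -169
√(-4115 + 1/(n(-103) + Z)) = √(-4115 + 1/(-169 + 44212)) = √(-4115 + 1/44043) = √(-181236944/44043) = 4*I*√498888670287/44043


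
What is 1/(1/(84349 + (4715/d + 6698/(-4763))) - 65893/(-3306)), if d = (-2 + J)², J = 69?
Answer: 1490565793343799/29708986764286795 ≈ 0.050172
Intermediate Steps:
d = 4489 (d = (-2 + 69)² = 67² = 4489)
1/(1/(84349 + (4715/d + 6698/(-4763))) - 65893/(-3306)) = 1/(1/(84349 + (4715/4489 + 6698/(-4763))) - 65893/(-3306)) = 1/(1/(84349 + (4715*(1/4489) + 6698*(-1/4763))) - 65893*(-1/3306)) = 1/(1/(84349 + (4715/4489 - 6698/4763)) + 65893/3306) = 1/(1/(84349 - 7609777/21381107) + 65893/3306) = 1/(1/(1803467384566/21381107) + 65893/3306) = 1/(21381107/1803467384566 + 65893/3306) = 1/(29708986764286795/1490565793343799) = 1490565793343799/29708986764286795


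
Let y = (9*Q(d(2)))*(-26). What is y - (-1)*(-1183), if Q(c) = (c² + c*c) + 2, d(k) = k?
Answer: -3523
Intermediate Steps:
Q(c) = 2 + 2*c² (Q(c) = (c² + c²) + 2 = 2*c² + 2 = 2 + 2*c²)
y = -2340 (y = (9*(2 + 2*2²))*(-26) = (9*(2 + 2*4))*(-26) = (9*(2 + 8))*(-26) = (9*10)*(-26) = 90*(-26) = -2340)
y - (-1)*(-1183) = -2340 - (-1)*(-1183) = -2340 - 1*1183 = -2340 - 1183 = -3523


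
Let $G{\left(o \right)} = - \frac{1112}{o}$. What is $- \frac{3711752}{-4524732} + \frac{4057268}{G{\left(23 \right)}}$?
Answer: $- \frac{26389439414489}{314468874} \approx -83918.0$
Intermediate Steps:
$- \frac{3711752}{-4524732} + \frac{4057268}{G{\left(23 \right)}} = - \frac{3711752}{-4524732} + \frac{4057268}{\left(-1112\right) \frac{1}{23}} = \left(-3711752\right) \left(- \frac{1}{4524732}\right) + \frac{4057268}{\left(-1112\right) \frac{1}{23}} = \frac{927938}{1131183} + \frac{4057268}{- \frac{1112}{23}} = \frac{927938}{1131183} + 4057268 \left(- \frac{23}{1112}\right) = \frac{927938}{1131183} - \frac{23329291}{278} = - \frac{26389439414489}{314468874}$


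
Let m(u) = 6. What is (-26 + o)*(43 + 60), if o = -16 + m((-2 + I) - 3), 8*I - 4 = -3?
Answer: -3708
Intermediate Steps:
I = 1/8 (I = 1/2 + (1/8)*(-3) = 1/2 - 3/8 = 1/8 ≈ 0.12500)
o = -10 (o = -16 + 6 = -10)
(-26 + o)*(43 + 60) = (-26 - 10)*(43 + 60) = -36*103 = -3708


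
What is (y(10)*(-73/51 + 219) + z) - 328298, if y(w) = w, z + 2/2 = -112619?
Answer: -22375858/51 ≈ -4.3874e+5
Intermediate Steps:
z = -112620 (z = -1 - 112619 = -112620)
(y(10)*(-73/51 + 219) + z) - 328298 = (10*(-73/51 + 219) - 112620) - 328298 = (10*(11096/51) - 112620) - 328298 = (110960/51 - 112620) - 328298 = -5632660/51 - 328298 = -22375858/51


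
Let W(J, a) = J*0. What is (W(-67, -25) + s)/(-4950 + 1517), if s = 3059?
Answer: -3059/3433 ≈ -0.89106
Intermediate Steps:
W(J, a) = 0
(W(-67, -25) + s)/(-4950 + 1517) = (0 + 3059)/(-4950 + 1517) = 3059/(-3433) = 3059*(-1/3433) = -3059/3433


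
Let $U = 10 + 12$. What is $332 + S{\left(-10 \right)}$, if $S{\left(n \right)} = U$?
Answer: $354$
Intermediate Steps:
$U = 22$
$S{\left(n \right)} = 22$
$332 + S{\left(-10 \right)} = 332 + 22 = 354$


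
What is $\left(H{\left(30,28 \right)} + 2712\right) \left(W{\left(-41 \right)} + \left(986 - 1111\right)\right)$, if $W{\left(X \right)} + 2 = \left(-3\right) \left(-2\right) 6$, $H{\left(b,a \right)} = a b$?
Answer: $-323232$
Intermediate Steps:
$W{\left(X \right)} = 34$ ($W{\left(X \right)} = -2 + \left(-3\right) \left(-2\right) 6 = -2 + 6 \cdot 6 = -2 + 36 = 34$)
$\left(H{\left(30,28 \right)} + 2712\right) \left(W{\left(-41 \right)} + \left(986 - 1111\right)\right) = \left(28 \cdot 30 + 2712\right) \left(34 + \left(986 - 1111\right)\right) = \left(840 + 2712\right) \left(34 + \left(986 - 1111\right)\right) = 3552 \left(34 - 125\right) = 3552 \left(-91\right) = -323232$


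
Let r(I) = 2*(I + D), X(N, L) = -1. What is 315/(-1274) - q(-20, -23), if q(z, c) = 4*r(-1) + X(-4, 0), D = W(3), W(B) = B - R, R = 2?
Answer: 137/182 ≈ 0.75275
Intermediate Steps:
W(B) = -2 + B (W(B) = B - 1*2 = B - 2 = -2 + B)
D = 1 (D = -2 + 3 = 1)
r(I) = 2 + 2*I (r(I) = 2*(I + 1) = 2*(1 + I) = 2 + 2*I)
q(z, c) = -1 (q(z, c) = 4*(2 + 2*(-1)) - 1 = 4*(2 - 2) - 1 = 4*0 - 1 = 0 - 1 = -1)
315/(-1274) - q(-20, -23) = 315/(-1274) - 1*(-1) = 315*(-1/1274) + 1 = -45/182 + 1 = 137/182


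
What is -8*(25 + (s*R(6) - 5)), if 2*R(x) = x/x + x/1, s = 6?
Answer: -328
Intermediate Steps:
R(x) = 1/2 + x/2 (R(x) = (x/x + x/1)/2 = (1 + x*1)/2 = (1 + x)/2 = 1/2 + x/2)
-8*(25 + (s*R(6) - 5)) = -8*(25 + (6*(1/2 + (1/2)*6) - 5)) = -8*(25 + (6*(1/2 + 3) - 5)) = -8*(25 + (6*(7/2) - 5)) = -8*(25 + (21 - 5)) = -8*(25 + 16) = -8*41 = -328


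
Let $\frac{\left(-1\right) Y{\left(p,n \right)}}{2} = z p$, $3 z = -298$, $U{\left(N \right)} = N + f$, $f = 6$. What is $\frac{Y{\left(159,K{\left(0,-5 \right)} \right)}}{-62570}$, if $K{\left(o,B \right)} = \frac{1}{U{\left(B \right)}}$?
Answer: $- \frac{15794}{31285} \approx -0.50484$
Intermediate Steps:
$U{\left(N \right)} = 6 + N$ ($U{\left(N \right)} = N + 6 = 6 + N$)
$z = - \frac{298}{3}$ ($z = \frac{1}{3} \left(-298\right) = - \frac{298}{3} \approx -99.333$)
$K{\left(o,B \right)} = \frac{1}{6 + B}$
$Y{\left(p,n \right)} = \frac{596 p}{3}$ ($Y{\left(p,n \right)} = - 2 \left(- \frac{298 p}{3}\right) = \frac{596 p}{3}$)
$\frac{Y{\left(159,K{\left(0,-5 \right)} \right)}}{-62570} = \frac{\frac{596}{3} \cdot 159}{-62570} = 31588 \left(- \frac{1}{62570}\right) = - \frac{15794}{31285}$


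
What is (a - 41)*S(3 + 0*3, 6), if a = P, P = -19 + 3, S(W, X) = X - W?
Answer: -171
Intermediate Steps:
P = -16
a = -16
(a - 41)*S(3 + 0*3, 6) = (-16 - 41)*(6 - (3 + 0*3)) = -57*(6 - (3 + 0)) = -57*(6 - 1*3) = -57*(6 - 3) = -57*3 = -171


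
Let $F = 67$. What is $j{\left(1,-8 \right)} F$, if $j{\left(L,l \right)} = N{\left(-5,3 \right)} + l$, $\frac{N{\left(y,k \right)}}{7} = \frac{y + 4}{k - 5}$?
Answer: $- \frac{603}{2} \approx -301.5$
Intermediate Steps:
$N{\left(y,k \right)} = \frac{7 \left(4 + y\right)}{-5 + k}$ ($N{\left(y,k \right)} = 7 \frac{y + 4}{k - 5} = 7 \frac{4 + y}{-5 + k} = \frac{7 \left(4 + y\right)}{-5 + k}$)
$j{\left(L,l \right)} = \frac{7}{2} + l$ ($j{\left(L,l \right)} = \frac{7 \left(4 - 5\right)}{-5 + 3} + l = 7 \frac{1}{-2} \left(-1\right) + l = 7 \left(- \frac{1}{2}\right) \left(-1\right) + l = \frac{7}{2} + l$)
$j{\left(1,-8 \right)} F = \left(\frac{7}{2} - 8\right) 67 = \left(- \frac{9}{2}\right) 67 = - \frac{603}{2}$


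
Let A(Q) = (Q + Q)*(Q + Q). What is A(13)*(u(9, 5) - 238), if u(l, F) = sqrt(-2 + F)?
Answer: -160888 + 676*sqrt(3) ≈ -1.5972e+5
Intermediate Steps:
A(Q) = 4*Q**2 (A(Q) = (2*Q)*(2*Q) = 4*Q**2)
A(13)*(u(9, 5) - 238) = (4*13**2)*(sqrt(-2 + 5) - 238) = (4*169)*(sqrt(3) - 238) = 676*(-238 + sqrt(3)) = -160888 + 676*sqrt(3)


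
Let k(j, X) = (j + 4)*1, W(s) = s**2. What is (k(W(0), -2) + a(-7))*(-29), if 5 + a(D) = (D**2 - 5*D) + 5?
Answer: -2552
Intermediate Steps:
a(D) = D**2 - 5*D (a(D) = -5 + ((D**2 - 5*D) + 5) = -5 + (5 + D**2 - 5*D) = D**2 - 5*D)
k(j, X) = 4 + j (k(j, X) = (4 + j)*1 = 4 + j)
(k(W(0), -2) + a(-7))*(-29) = ((4 + 0**2) - 7*(-5 - 7))*(-29) = ((4 + 0) - 7*(-12))*(-29) = (4 + 84)*(-29) = 88*(-29) = -2552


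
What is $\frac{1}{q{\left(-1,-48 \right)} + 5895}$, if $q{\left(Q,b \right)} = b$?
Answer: $\frac{1}{5847} \approx 0.00017103$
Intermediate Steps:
$\frac{1}{q{\left(-1,-48 \right)} + 5895} = \frac{1}{-48 + 5895} = \frac{1}{5847}$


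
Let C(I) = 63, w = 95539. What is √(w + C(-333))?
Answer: √95602 ≈ 309.20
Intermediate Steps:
√(w + C(-333)) = √(95539 + 63) = √95602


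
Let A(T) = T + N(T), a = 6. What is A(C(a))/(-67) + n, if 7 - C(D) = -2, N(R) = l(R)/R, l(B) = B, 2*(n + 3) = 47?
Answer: 2727/134 ≈ 20.351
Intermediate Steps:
n = 41/2 (n = -3 + (½)*47 = -3 + 47/2 = 41/2 ≈ 20.500)
N(R) = 1 (N(R) = R/R = 1)
C(D) = 9 (C(D) = 7 - 1*(-2) = 7 + 2 = 9)
A(T) = 1 + T (A(T) = T + 1 = 1 + T)
A(C(a))/(-67) + n = (1 + 9)/(-67) + 41/2 = 10*(-1/67) + 41/2 = -10/67 + 41/2 = 2727/134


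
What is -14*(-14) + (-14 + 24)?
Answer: 206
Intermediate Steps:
-14*(-14) + (-14 + 24) = 196 + 10 = 206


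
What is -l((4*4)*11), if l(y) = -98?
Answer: 98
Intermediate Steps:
-l((4*4)*11) = -1*(-98) = 98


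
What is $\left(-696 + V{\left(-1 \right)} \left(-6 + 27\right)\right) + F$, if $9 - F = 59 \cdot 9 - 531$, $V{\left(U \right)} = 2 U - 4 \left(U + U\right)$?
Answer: $-561$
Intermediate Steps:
$V{\left(U \right)} = - 6 U$ ($V{\left(U \right)} = 2 U - 4 \cdot 2 U = 2 U - 8 U = - 6 U$)
$F = 9$ ($F = 9 - \left(59 \cdot 9 - 531\right) = 9 - \left(531 - 531\right) = 9 - 0 = 9 + 0 = 9$)
$\left(-696 + V{\left(-1 \right)} \left(-6 + 27\right)\right) + F = \left(-696 + \left(-6\right) \left(-1\right) \left(-6 + 27\right)\right) + 9 = \left(-696 + 6 \cdot 21\right) + 9 = \left(-696 + 126\right) + 9 = -570 + 9 = -561$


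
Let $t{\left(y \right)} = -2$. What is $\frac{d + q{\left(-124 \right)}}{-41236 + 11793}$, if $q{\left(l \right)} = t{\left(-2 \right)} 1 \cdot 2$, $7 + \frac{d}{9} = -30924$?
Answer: $\frac{278383}{29443} \approx 9.455$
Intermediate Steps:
$d = -278379$ ($d = -63 + 9 \left(-30924\right) = -63 - 278316 = -278379$)
$q{\left(l \right)} = -4$ ($q{\left(l \right)} = \left(-2\right) 1 \cdot 2 = \left(-2\right) 2 = -4$)
$\frac{d + q{\left(-124 \right)}}{-41236 + 11793} = \frac{-278379 - 4}{-41236 + 11793} = - \frac{278383}{-29443} = \left(-278383\right) \left(- \frac{1}{29443}\right) = \frac{278383}{29443}$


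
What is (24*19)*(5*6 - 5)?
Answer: 11400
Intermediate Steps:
(24*19)*(5*6 - 5) = 456*(30 - 5) = 456*25 = 11400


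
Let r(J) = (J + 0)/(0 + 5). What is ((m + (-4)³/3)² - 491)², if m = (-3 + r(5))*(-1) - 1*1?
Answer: 487204/81 ≈ 6014.9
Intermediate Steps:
r(J) = J/5
m = 1 (m = (-3 + (⅕)*5)*(-1) - 1*1 = (-3 + 1)*(-1) - 1 = -2*(-1) - 1 = 2 - 1 = 1)
((m + (-4)³/3)² - 491)² = ((1 + (-4)³/3)² - 491)² = ((1 - 64*⅓)² - 491)² = ((1 - 64/3)² - 491)² = ((-61/3)² - 491)² = (3721/9 - 491)² = (-698/9)² = 487204/81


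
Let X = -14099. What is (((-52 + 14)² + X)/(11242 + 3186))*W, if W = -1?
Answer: 12655/14428 ≈ 0.87711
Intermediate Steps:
(((-52 + 14)² + X)/(11242 + 3186))*W = (((-52 + 14)² - 14099)/(11242 + 3186))*(-1) = (((-38)² - 14099)/14428)*(-1) = ((1444 - 14099)*(1/14428))*(-1) = -12655*1/14428*(-1) = -12655/14428*(-1) = 12655/14428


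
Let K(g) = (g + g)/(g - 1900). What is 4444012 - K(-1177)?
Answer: 13674222570/3077 ≈ 4.4440e+6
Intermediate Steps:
K(g) = 2*g/(-1900 + g) (K(g) = (2*g)/(-1900 + g) = 2*g/(-1900 + g))
4444012 - K(-1177) = 4444012 - 2*(-1177)/(-1900 - 1177) = 4444012 - 2*(-1177)/(-3077) = 4444012 - 2*(-1177)*(-1)/3077 = 4444012 - 1*2354/3077 = 4444012 - 2354/3077 = 13674222570/3077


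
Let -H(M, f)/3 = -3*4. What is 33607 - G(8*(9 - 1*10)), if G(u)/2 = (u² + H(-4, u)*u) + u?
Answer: 34071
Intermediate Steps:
H(M, f) = 36 (H(M, f) = -(-9)*4 = -3*(-12) = 36)
G(u) = 2*u² + 74*u (G(u) = 2*((u² + 36*u) + u) = 2*(u² + 37*u) = 2*u² + 74*u)
33607 - G(8*(9 - 1*10)) = 33607 - 2*8*(9 - 1*10)*(37 + 8*(9 - 1*10)) = 33607 - 2*8*(9 - 10)*(37 + 8*(9 - 10)) = 33607 - 2*8*(-1)*(37 + 8*(-1)) = 33607 - 2*(-8)*(37 - 8) = 33607 - 2*(-8)*29 = 33607 - 1*(-464) = 33607 + 464 = 34071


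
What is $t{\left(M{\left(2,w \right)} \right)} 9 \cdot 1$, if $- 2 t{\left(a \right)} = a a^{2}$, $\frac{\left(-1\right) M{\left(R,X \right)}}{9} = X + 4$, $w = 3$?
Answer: $\frac{2250423}{2} \approx 1.1252 \cdot 10^{6}$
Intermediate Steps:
$M{\left(R,X \right)} = -36 - 9 X$ ($M{\left(R,X \right)} = - 9 \left(X + 4\right) = - 9 \left(4 + X\right) = -36 - 9 X$)
$t{\left(a \right)} = - \frac{a^{3}}{2}$ ($t{\left(a \right)} = - \frac{a a^{2}}{2} = - \frac{a^{3}}{2}$)
$t{\left(M{\left(2,w \right)} \right)} 9 \cdot 1 = - \frac{\left(-36 - 27\right)^{3}}{2} \cdot 9 \cdot 1 = - \frac{\left(-36 - 27\right)^{3}}{2} \cdot 9 = - \frac{\left(-63\right)^{3}}{2} \cdot 9 = \left(- \frac{1}{2}\right) \left(-250047\right) 9 = \frac{250047}{2} \cdot 9 = \frac{2250423}{2}$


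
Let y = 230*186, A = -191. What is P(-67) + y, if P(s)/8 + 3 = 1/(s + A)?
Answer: 5515520/129 ≈ 42756.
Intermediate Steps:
y = 42780
P(s) = -24 + 8/(-191 + s) (P(s) = -24 + 8/(s - 191) = -24 + 8/(-191 + s))
P(-67) + y = 8*(574 - 3*(-67))/(-191 - 67) + 42780 = 8*(574 + 201)/(-258) + 42780 = 8*(-1/258)*775 + 42780 = -3100/129 + 42780 = 5515520/129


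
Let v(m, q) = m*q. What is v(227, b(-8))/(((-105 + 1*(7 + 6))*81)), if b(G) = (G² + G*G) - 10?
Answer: -13393/3726 ≈ -3.5945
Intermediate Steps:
b(G) = -10 + 2*G² (b(G) = (G² + G²) - 10 = 2*G² - 10 = -10 + 2*G²)
v(227, b(-8))/(((-105 + 1*(7 + 6))*81)) = (227*(-10 + 2*(-8)²))/(((-105 + 1*(7 + 6))*81)) = (227*(-10 + 2*64))/(((-105 + 1*13)*81)) = (227*(-10 + 128))/(((-105 + 13)*81)) = (227*118)/((-92*81)) = 26786/(-7452) = 26786*(-1/7452) = -13393/3726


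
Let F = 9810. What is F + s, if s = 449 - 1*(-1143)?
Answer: 11402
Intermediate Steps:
s = 1592 (s = 449 + 1143 = 1592)
F + s = 9810 + 1592 = 11402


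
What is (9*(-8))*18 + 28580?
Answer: 27284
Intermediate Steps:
(9*(-8))*18 + 28580 = -72*18 + 28580 = -1296 + 28580 = 27284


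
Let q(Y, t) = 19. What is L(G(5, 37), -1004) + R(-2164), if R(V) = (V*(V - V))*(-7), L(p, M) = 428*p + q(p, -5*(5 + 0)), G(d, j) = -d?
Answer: -2121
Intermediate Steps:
L(p, M) = 19 + 428*p (L(p, M) = 428*p + 19 = 19 + 428*p)
R(V) = 0 (R(V) = (V*0)*(-7) = 0*(-7) = 0)
L(G(5, 37), -1004) + R(-2164) = (19 + 428*(-1*5)) + 0 = (19 + 428*(-5)) + 0 = (19 - 2140) + 0 = -2121 + 0 = -2121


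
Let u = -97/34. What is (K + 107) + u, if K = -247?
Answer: -4857/34 ≈ -142.85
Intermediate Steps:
u = -97/34 (u = -97*1/34 = -97/34 ≈ -2.8529)
(K + 107) + u = (-247 + 107) - 97/34 = -140 - 97/34 = -4857/34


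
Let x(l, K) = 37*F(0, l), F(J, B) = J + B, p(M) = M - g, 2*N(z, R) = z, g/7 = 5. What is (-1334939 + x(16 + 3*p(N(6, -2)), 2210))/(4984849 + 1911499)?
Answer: -1337899/6896348 ≈ -0.19400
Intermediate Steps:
g = 35 (g = 7*5 = 35)
N(z, R) = z/2
p(M) = -35 + M (p(M) = M - 1*35 = M - 35 = -35 + M)
F(J, B) = B + J
x(l, K) = 37*l (x(l, K) = 37*(l + 0) = 37*l)
(-1334939 + x(16 + 3*p(N(6, -2)), 2210))/(4984849 + 1911499) = (-1334939 + 37*(16 + 3*(-35 + (½)*6)))/(4984849 + 1911499) = (-1334939 + 37*(16 + 3*(-35 + 3)))/6896348 = (-1334939 + 37*(16 + 3*(-32)))*(1/6896348) = (-1334939 + 37*(16 - 96))*(1/6896348) = (-1334939 + 37*(-80))*(1/6896348) = (-1334939 - 2960)*(1/6896348) = -1337899*1/6896348 = -1337899/6896348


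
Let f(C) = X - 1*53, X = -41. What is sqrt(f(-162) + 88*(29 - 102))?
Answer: I*sqrt(6518) ≈ 80.734*I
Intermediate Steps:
f(C) = -94 (f(C) = -41 - 1*53 = -41 - 53 = -94)
sqrt(f(-162) + 88*(29 - 102)) = sqrt(-94 + 88*(29 - 102)) = sqrt(-94 + 88*(-73)) = sqrt(-94 - 6424) = sqrt(-6518) = I*sqrt(6518)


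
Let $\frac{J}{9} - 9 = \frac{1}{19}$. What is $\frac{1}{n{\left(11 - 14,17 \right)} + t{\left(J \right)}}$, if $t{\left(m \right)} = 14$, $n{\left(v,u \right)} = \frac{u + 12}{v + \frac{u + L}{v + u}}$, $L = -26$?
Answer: $\frac{51}{308} \approx 0.16558$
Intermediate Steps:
$J = \frac{1548}{19}$ ($J = 81 + \frac{9}{19} = \frac{1548}{19} \approx 81.474$)
$n{\left(v,u \right)} = \frac{12 + u}{v + \frac{-26 + u}{u + v}}$ ($n{\left(v,u \right)} = \frac{u + 12}{v + \frac{u - 26}{v + u}} = \frac{12 + u}{v + \frac{-26 + u}{u + v}}$)
$\frac{1}{n{\left(11 - 14,17 \right)} + t{\left(J \right)}} = \frac{1}{\frac{17^{2} + 12 \cdot 17 + 12 \left(11 - 14\right) + 17 \left(11 - 14\right)}{-26 + 17 + \left(11 - 14\right)^{2} + 17 \left(11 - 14\right)} + 14} = \frac{1}{\frac{289 + 204 + 12 \left(-3\right) + 17 \left(-3\right)}{-26 + 17 + \left(-3\right)^{2} + 17 \left(-3\right)} + 14} = \frac{1}{\frac{289 + 204 - 36 - 51}{-26 + 17 + 9 - 51} + 14} = \frac{1}{\frac{1}{-51} \cdot 406 + 14} = \frac{1}{\left(- \frac{1}{51}\right) 406 + 14} = \frac{1}{- \frac{406}{51} + 14} = \frac{1}{\frac{308}{51}} = \frac{51}{308}$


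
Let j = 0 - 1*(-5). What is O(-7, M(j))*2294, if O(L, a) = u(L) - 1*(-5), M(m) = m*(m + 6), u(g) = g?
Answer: -4588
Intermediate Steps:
j = 5 (j = 0 + 5 = 5)
M(m) = m*(6 + m)
O(L, a) = 5 + L (O(L, a) = L - 1*(-5) = L + 5 = 5 + L)
O(-7, M(j))*2294 = (5 - 7)*2294 = -2*2294 = -4588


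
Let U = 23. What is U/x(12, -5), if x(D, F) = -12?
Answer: -23/12 ≈ -1.9167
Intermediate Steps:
U/x(12, -5) = 23/(-12) = 23*(-1/12) = -23/12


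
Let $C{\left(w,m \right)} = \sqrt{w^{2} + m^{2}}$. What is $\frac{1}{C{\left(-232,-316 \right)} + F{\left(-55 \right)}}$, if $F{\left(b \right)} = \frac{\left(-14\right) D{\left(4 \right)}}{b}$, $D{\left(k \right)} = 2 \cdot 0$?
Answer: $\frac{\sqrt{9605}}{38420} \approx 0.0025509$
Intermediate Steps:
$D{\left(k \right)} = 0$
$C{\left(w,m \right)} = \sqrt{m^{2} + w^{2}}$
$F{\left(b \right)} = 0$ ($F{\left(b \right)} = \frac{\left(-14\right) 0}{b} = \frac{0}{b} = 0$)
$\frac{1}{C{\left(-232,-316 \right)} + F{\left(-55 \right)}} = \frac{1}{\sqrt{\left(-316\right)^{2} + \left(-232\right)^{2}} + 0} = \frac{1}{\sqrt{99856 + 53824} + 0} = \frac{1}{\sqrt{153680} + 0} = \frac{1}{4 \sqrt{9605} + 0} = \frac{1}{4 \sqrt{9605}} = \frac{\sqrt{9605}}{38420}$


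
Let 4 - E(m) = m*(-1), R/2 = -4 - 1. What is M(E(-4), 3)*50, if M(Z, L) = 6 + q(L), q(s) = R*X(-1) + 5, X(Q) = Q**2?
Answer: 50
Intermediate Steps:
R = -10 (R = 2*(-4 - 1) = 2*(-5) = -10)
E(m) = 4 + m (E(m) = 4 - m*(-1) = 4 - (-1)*m = 4 + m)
q(s) = -5 (q(s) = -10*(-1)**2 + 5 = -10*1 + 5 = -10 + 5 = -5)
M(Z, L) = 1 (M(Z, L) = 6 - 5 = 1)
M(E(-4), 3)*50 = 1*50 = 50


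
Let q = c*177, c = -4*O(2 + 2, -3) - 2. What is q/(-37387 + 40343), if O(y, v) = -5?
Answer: 1593/1478 ≈ 1.0778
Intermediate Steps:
c = 18 (c = -4*(-5) - 2 = 20 - 2 = 18)
q = 3186 (q = 18*177 = 3186)
q/(-37387 + 40343) = 3186/(-37387 + 40343) = 3186/2956 = 3186*(1/2956) = 1593/1478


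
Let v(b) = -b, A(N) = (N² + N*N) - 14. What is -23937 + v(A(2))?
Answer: -23931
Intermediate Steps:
A(N) = -14 + 2*N² (A(N) = (N² + N²) - 14 = 2*N² - 14 = -14 + 2*N²)
-23937 + v(A(2)) = -23937 - (-14 + 2*2²) = -23937 - (-14 + 2*4) = -23937 - (-14 + 8) = -23937 - 1*(-6) = -23937 + 6 = -23931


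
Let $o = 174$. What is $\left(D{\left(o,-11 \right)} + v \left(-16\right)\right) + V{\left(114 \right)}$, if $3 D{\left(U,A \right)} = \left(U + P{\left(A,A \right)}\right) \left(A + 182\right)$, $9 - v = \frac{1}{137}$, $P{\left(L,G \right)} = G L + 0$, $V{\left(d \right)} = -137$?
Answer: $\frac{2265174}{137} \approx 16534.0$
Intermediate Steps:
$P{\left(L,G \right)} = G L$
$v = \frac{1232}{137}$ ($v = 9 - \frac{1}{137} = \frac{1232}{137} \approx 8.9927$)
$D{\left(U,A \right)} = \frac{\left(182 + A\right) \left(U + A^{2}\right)}{3}$ ($D{\left(U,A \right)} = \frac{\left(U + A A\right) \left(A + 182\right)}{3} = \frac{\left(U + A^{2}\right) \left(182 + A\right)}{3} = \frac{\left(182 + A\right) \left(U + A^{2}\right)}{3}$)
$\left(D{\left(o,-11 \right)} + v \left(-16\right)\right) + V{\left(114 \right)} = \left(\left(\frac{\left(-11\right)^{3}}{3} + \frac{182}{3} \cdot 174 + \frac{182 \left(-11\right)^{2}}{3} + \frac{1}{3} \left(-11\right) 174\right) + \frac{1232}{137} \left(-16\right)\right) - 137 = \left(\left(\frac{1}{3} \left(-1331\right) + 10556 + \frac{182}{3} \cdot 121 - 638\right) - \frac{19712}{137}\right) - 137 = \left(\left(- \frac{1331}{3} + 10556 + \frac{22022}{3} - 638\right) - \frac{19712}{137}\right) - 137 = \left(16815 - \frac{19712}{137}\right) - 137 = \frac{2283943}{137} - 137 = \frac{2265174}{137}$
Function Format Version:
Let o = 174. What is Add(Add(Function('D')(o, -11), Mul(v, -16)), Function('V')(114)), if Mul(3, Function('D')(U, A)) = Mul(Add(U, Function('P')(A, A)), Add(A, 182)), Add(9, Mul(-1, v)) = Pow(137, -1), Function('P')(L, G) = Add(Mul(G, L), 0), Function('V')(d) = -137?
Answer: Rational(2265174, 137) ≈ 16534.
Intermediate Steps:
Function('P')(L, G) = Mul(G, L)
v = Rational(1232, 137) (v = Add(9, Mul(-1, Pow(137, -1))) = Add(9, Mul(-1, Rational(1, 137))) = Add(9, Rational(-1, 137)) = Rational(1232, 137) ≈ 8.9927)
Function('D')(U, A) = Mul(Rational(1, 3), Add(182, A), Add(U, Pow(A, 2))) (Function('D')(U, A) = Mul(Rational(1, 3), Mul(Add(U, Mul(A, A)), Add(A, 182))) = Mul(Rational(1, 3), Mul(Add(U, Pow(A, 2)), Add(182, A))) = Mul(Rational(1, 3), Mul(Add(182, A), Add(U, Pow(A, 2)))) = Mul(Rational(1, 3), Add(182, A), Add(U, Pow(A, 2))))
Add(Add(Function('D')(o, -11), Mul(v, -16)), Function('V')(114)) = Add(Add(Add(Mul(Rational(1, 3), Pow(-11, 3)), Mul(Rational(182, 3), 174), Mul(Rational(182, 3), Pow(-11, 2)), Mul(Rational(1, 3), -11, 174)), Mul(Rational(1232, 137), -16)), -137) = Add(Add(Add(Mul(Rational(1, 3), -1331), 10556, Mul(Rational(182, 3), 121), -638), Rational(-19712, 137)), -137) = Add(Add(Add(Rational(-1331, 3), 10556, Rational(22022, 3), -638), Rational(-19712, 137)), -137) = Add(Add(16815, Rational(-19712, 137)), -137) = Add(Rational(2283943, 137), -137) = Rational(2265174, 137)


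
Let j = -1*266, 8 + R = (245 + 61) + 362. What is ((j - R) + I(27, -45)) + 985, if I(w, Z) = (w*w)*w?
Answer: 19742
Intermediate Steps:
I(w, Z) = w³ (I(w, Z) = w²*w = w³)
R = 660 (R = -8 + ((245 + 61) + 362) = -8 + (306 + 362) = -8 + 668 = 660)
j = -266
((j - R) + I(27, -45)) + 985 = ((-266 - 1*660) + 27³) + 985 = ((-266 - 660) + 19683) + 985 = (-926 + 19683) + 985 = 18757 + 985 = 19742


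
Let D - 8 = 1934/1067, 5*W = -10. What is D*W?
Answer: -20940/1067 ≈ -19.625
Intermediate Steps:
W = -2 (W = (⅕)*(-10) = -2)
D = 10470/1067 (D = 8 + 1934/1067 = 10470/1067 ≈ 9.8126)
D*W = (10470/1067)*(-2) = -20940/1067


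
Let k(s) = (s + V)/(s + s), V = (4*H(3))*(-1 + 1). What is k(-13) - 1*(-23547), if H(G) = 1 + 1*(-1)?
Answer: 47095/2 ≈ 23548.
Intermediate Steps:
H(G) = 0 (H(G) = 1 - 1 = 0)
V = 0 (V = (4*0)*(-1 + 1) = 0*0 = 0)
k(s) = 1/2 (k(s) = (s + 0)/(s + s) = s/((2*s)) = s*(1/(2*s)) = 1/2)
k(-13) - 1*(-23547) = 1/2 - 1*(-23547) = 1/2 + 23547 = 47095/2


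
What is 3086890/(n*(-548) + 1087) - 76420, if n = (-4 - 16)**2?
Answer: -16671282350/218113 ≈ -76434.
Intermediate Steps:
n = 400 (n = (-20)**2 = 400)
3086890/(n*(-548) + 1087) - 76420 = 3086890/(400*(-548) + 1087) - 76420 = 3086890/(-219200 + 1087) - 76420 = 3086890/(-218113) - 76420 = 3086890*(-1/218113) - 76420 = -3086890/218113 - 76420 = -16671282350/218113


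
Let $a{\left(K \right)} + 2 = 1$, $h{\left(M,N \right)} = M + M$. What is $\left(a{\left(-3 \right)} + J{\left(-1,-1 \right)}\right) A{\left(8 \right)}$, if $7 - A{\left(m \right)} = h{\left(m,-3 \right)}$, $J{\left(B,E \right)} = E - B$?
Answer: $9$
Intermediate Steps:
$h{\left(M,N \right)} = 2 M$
$A{\left(m \right)} = 7 - 2 m$
$a{\left(K \right)} = -1$ ($a{\left(K \right)} = -2 + 1 = -1$)
$\left(a{\left(-3 \right)} + J{\left(-1,-1 \right)}\right) A{\left(8 \right)} = \left(-1 - 0\right) \left(7 - 16\right) = \left(-1 + \left(-1 + 1\right)\right) \left(7 - 16\right) = \left(-1 + 0\right) \left(-9\right) = \left(-1\right) \left(-9\right) = 9$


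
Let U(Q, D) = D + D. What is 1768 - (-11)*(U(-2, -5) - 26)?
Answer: 1372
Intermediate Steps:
U(Q, D) = 2*D
1768 - (-11)*(U(-2, -5) - 26) = 1768 - (-11)*(2*(-5) - 26) = 1768 - (-11)*(-10 - 26) = 1768 - (-11)*(-36) = 1768 - 1*396 = 1768 - 396 = 1372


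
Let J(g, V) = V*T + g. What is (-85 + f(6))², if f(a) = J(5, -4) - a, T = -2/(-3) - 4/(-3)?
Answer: 8836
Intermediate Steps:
T = 2 (T = -2*(-⅓) - 4*(-⅓) = ⅔ + 4/3 = 2)
J(g, V) = g + 2*V (J(g, V) = V*2 + g = 2*V + g = g + 2*V)
f(a) = -3 - a (f(a) = (5 + 2*(-4)) - a = (5 - 8) - a = -3 - a)
(-85 + f(6))² = (-85 + (-3 - 1*6))² = (-85 + (-3 - 6))² = (-85 - 9)² = (-94)² = 8836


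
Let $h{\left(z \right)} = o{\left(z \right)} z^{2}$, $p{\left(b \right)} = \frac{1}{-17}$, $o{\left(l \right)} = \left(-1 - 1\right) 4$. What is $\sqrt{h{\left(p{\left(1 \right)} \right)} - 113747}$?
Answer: $\frac{i \sqrt{32872891}}{17} \approx 337.26 i$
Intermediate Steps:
$o{\left(l \right)} = -8$ ($o{\left(l \right)} = \left(-2\right) 4 = -8$)
$p{\left(b \right)} = - \frac{1}{17}$
$h{\left(z \right)} = - 8 z^{2}$
$\sqrt{h{\left(p{\left(1 \right)} \right)} - 113747} = \sqrt{- 8 \left(- \frac{1}{17}\right)^{2} - 113747} = \sqrt{\left(-8\right) \frac{1}{289} - 113747} = \sqrt{- \frac{8}{289} - 113747} = \sqrt{- \frac{32872891}{289}} = \frac{i \sqrt{32872891}}{17}$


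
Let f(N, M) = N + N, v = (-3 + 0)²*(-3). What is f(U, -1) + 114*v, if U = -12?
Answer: -3102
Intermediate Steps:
v = -27 (v = (-3)²*(-3) = 9*(-3) = -27)
f(N, M) = 2*N
f(U, -1) + 114*v = 2*(-12) + 114*(-27) = -24 - 3078 = -3102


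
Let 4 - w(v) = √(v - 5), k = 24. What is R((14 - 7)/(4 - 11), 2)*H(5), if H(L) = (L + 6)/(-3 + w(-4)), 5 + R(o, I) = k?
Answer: 209/10 + 627*I/10 ≈ 20.9 + 62.7*I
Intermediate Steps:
R(o, I) = 19 (R(o, I) = -5 + 24 = 19)
w(v) = 4 - √(-5 + v) (w(v) = 4 - √(v - 5) = 4 - √(-5 + v))
H(L) = (1 + 3*I)*(6 + L)/10 (H(L) = (L + 6)/(-3 + (4 - √(-5 - 4))) = (6 + L)/(-3 + (4 - √(-9))) = (6 + L)/(-3 + (4 - 3*I)) = (6 + L)/(1 - 3*I) = (6 + L)*((1 + 3*I)/10) = (1 + 3*I)*(6 + L)/10)
R((14 - 7)/(4 - 11), 2)*H(5) = 19*((1 + 3*I)*(6 + 5)/10) = 19*((⅒)*(1 + 3*I)*11) = 19*(11/10 + 33*I/10) = 209/10 + 627*I/10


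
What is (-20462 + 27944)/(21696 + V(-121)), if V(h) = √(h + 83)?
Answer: 81164736/235358227 - 3741*I*√38/235358227 ≈ 0.34486 - 9.7983e-5*I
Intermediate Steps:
V(h) = √(83 + h)
(-20462 + 27944)/(21696 + V(-121)) = (-20462 + 27944)/(21696 + √(83 - 121)) = 7482/(21696 + √(-38)) = 7482/(21696 + I*√38)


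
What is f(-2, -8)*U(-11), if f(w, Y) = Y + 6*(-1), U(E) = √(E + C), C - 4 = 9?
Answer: -14*√2 ≈ -19.799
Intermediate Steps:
C = 13 (C = 4 + 9 = 13)
U(E) = √(13 + E) (U(E) = √(E + 13) = √(13 + E))
f(w, Y) = -6 + Y (f(w, Y) = Y - 6 = -6 + Y)
f(-2, -8)*U(-11) = (-6 - 8)*√(13 - 11) = -14*√2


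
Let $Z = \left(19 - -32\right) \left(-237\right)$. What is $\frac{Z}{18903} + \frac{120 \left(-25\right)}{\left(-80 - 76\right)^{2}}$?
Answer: $- \frac{4873031}{6389214} \approx -0.7627$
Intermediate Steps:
$Z = -12087$ ($Z = \left(19 + 32\right) \left(-237\right) = 51 \left(-237\right) = -12087$)
$\frac{Z}{18903} + \frac{120 \left(-25\right)}{\left(-80 - 76\right)^{2}} = - \frac{12087}{18903} + \frac{120 \left(-25\right)}{\left(-80 - 76\right)^{2}} = \left(-12087\right) \frac{1}{18903} - \frac{3000}{\left(-156\right)^{2}} = - \frac{4029}{6301} - \frac{3000}{24336} = - \frac{4029}{6301} - \frac{125}{1014} = - \frac{4873031}{6389214}$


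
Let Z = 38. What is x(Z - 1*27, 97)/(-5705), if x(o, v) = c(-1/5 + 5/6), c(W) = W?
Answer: -19/171150 ≈ -0.00011101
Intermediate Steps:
x(o, v) = 19/30 (x(o, v) = -1/5 + 5/6 = -1*⅕ + 5*(⅙) = -⅕ + ⅚ = 19/30)
x(Z - 1*27, 97)/(-5705) = (19/30)/(-5705) = (19/30)*(-1/5705) = -19/171150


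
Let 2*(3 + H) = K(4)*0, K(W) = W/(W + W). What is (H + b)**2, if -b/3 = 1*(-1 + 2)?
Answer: 36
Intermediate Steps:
K(W) = 1/2 (K(W) = W/((2*W)) = (1/(2*W))*W = 1/2)
b = -3 (b = -3*(-1 + 2) = -3 ≈ -3.0000)
H = -3 (H = -3 + ((1/2)*0)/2 = -3 + (1/2)*0 = -3 + 0 = -3)
(H + b)**2 = (-3 - 3)**2 = (-6)**2 = 36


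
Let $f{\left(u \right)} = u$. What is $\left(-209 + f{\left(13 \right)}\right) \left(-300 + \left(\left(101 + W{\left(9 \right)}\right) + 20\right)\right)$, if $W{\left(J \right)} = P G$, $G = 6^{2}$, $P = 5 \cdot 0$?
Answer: $35084$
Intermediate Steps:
$P = 0$
$G = 36$
$W{\left(J \right)} = 0$ ($W{\left(J \right)} = 0 \cdot 36 = 0$)
$\left(-209 + f{\left(13 \right)}\right) \left(-300 + \left(\left(101 + W{\left(9 \right)}\right) + 20\right)\right) = \left(-209 + 13\right) \left(-300 + \left(\left(101 + 0\right) + 20\right)\right) = - 196 \left(-300 + \left(101 + 20\right)\right) = - 196 \left(-300 + 121\right) = \left(-196\right) \left(-179\right) = 35084$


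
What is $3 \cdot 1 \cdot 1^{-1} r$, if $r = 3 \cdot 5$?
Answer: $45$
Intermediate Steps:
$r = 15$
$3 \cdot 1 \cdot 1^{-1} r = 3 \cdot 1 \cdot 1^{-1} \cdot 15 = 3 \cdot 1 \cdot 1 \cdot 15 = 3 \cdot 1 \cdot 15 = 3 \cdot 15 = 45$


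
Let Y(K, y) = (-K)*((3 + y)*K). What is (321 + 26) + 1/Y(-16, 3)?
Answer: 532991/1536 ≈ 347.00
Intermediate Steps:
Y(K, y) = -K**2*(3 + y) (Y(K, y) = (-K)*(K*(3 + y)) = -K**2*(3 + y))
(321 + 26) + 1/Y(-16, 3) = (321 + 26) + 1/((-16)**2*(-3 - 1*3)) = 347 + 1/(256*(-3 - 3)) = 347 + 1/(256*(-6)) = 347 + 1/(-1536) = 347 - 1/1536 = 532991/1536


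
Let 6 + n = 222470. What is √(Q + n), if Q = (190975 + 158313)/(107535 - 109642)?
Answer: 2*√5035110370/301 ≈ 471.49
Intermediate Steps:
n = 222464 (n = -6 + 222470 = 222464)
Q = -349288/2107 (Q = 349288/(-2107) = 349288*(-1/2107) = -349288/2107 ≈ -165.77)
√(Q + n) = √(-349288/2107 + 222464) = √(468382360/2107) = 2*√5035110370/301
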